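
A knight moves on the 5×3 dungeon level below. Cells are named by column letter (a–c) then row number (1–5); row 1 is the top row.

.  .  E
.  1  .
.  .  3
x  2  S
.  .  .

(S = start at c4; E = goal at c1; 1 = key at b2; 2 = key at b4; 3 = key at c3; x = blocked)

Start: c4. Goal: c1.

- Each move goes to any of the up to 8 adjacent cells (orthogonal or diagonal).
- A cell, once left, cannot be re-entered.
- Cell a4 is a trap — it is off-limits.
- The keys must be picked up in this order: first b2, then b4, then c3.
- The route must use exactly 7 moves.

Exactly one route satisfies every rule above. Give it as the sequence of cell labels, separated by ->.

The waypoints must appear in the order b2, b4, c3, with no cell reused.
Route from c4: up-left to b3, up to b2, down-left to a3, down-right to b4, up-right to c3, 2× up (reaching c1) — 7 moves in all.
Check: order respected (1 at step 2, 2 at step 4, 3 at step 5); 7 moves as required.

c4 -> b3 -> b2 -> a3 -> b4 -> c3 -> c2 -> c1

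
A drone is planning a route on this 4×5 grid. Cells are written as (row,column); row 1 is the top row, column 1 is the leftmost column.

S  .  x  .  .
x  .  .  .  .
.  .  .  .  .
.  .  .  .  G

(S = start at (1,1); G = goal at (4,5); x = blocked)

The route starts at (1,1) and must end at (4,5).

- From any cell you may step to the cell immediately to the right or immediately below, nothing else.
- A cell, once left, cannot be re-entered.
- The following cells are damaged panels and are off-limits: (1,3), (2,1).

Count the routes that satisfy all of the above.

10

A right/down-only route from (1,1) to (4,5) makes exactly 3 down-moves and 4 right-moves in some order.
With no other constraints that would be C(7,3) = 35 routes.
Subtract routes through each blocked cell (inclusion–exclusion for overlaps): − through (1,3): 10 − through (2,1): 15 → 10.
That gives 10 routes.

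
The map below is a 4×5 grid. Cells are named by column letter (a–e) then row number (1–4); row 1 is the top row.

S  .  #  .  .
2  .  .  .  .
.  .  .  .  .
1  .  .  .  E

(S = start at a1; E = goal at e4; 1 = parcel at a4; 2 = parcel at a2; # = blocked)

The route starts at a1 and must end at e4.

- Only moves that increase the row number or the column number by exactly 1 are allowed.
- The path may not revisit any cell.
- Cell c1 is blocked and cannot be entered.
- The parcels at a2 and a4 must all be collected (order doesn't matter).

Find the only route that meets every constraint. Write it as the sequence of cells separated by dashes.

Moves only go right or down, so the column and row indices never decrease.
Route from a1: down 3 to a4, right 4 to e4 — 7 moves in all.
Check: all required cells visited.

a1 - a2 - a3 - a4 - b4 - c4 - d4 - e4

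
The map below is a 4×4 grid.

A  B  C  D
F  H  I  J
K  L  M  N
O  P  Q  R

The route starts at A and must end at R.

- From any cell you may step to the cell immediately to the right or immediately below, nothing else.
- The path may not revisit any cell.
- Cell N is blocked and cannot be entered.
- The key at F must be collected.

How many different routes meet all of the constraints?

A right/down-only route from A to R makes exactly 3 down-moves and 3 right-moves in some order.
With no other constraints that would be C(6,3) = 20 routes.
Split at F and multiply the segment counts (each segment already excludes blocked cells): A→F: 1; F→R: 6; product = 6.
That gives 6 routes.

6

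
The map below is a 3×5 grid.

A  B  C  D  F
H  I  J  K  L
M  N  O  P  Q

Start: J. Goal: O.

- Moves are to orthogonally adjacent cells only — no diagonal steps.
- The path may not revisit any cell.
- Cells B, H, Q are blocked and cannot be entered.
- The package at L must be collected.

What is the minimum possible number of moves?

Any route passes through L somewhere between J and O. Summing Manhattan distances along the two legs (J → L → O) gives a lower bound of 2 + 3 = 5 moves.
The shortest route satisfying every rule uses 7 moves: J → C → D → F → L → K → P → O.
The no-revisit rule (legs can't share cells) pushes the minimum above the 5-move bound; an exhaustive check rules out every length from 5 to 6, leaving 7 as the minimum.

7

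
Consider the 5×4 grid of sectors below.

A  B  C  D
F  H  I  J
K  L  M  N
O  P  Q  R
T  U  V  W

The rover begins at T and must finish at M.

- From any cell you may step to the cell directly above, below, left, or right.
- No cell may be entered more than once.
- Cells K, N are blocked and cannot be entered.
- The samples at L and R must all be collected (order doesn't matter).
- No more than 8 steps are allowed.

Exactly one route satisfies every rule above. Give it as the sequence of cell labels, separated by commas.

T, U, V, W, R, Q, P, L, M

The 8-move cap with required stops at L, R leaves no slack for detours.
Route from T: 3× right (reaching W), up to R, 2× left (reaching P), up to L, right to M — 8 moves in all.
Check: all required cells visited; 8 ≤ 8 moves.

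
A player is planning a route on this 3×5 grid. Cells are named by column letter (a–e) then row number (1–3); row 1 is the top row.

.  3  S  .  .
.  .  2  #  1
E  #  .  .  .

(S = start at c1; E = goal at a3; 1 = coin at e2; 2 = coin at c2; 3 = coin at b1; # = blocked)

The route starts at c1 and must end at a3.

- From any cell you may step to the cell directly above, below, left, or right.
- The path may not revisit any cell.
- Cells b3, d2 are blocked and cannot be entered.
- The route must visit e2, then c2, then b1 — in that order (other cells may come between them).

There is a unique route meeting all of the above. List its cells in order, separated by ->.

c1 -> d1 -> e1 -> e2 -> e3 -> d3 -> c3 -> c2 -> b2 -> b1 -> a1 -> a2 -> a3

The waypoints must appear in the order e2, c2, b1, with no cell reused.
Route from c1: right 2 to e1, down 2 to e3, left 2 to c3, up 1 to c2, left 1 to b2, up 1 to b1, left 1 to a1, down 2 to a3 — 12 moves in all.
Check: order respected (1 at step 3, 2 at step 7, 3 at step 9).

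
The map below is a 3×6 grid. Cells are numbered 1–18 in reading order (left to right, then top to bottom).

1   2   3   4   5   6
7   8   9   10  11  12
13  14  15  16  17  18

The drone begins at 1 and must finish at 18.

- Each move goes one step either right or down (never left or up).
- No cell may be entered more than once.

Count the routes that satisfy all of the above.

21

A right/down-only route from 1 to 18 makes exactly 2 down-moves and 5 right-moves in some order.
With no other constraints that would be C(7,2) = 21 routes.
That gives 21 routes.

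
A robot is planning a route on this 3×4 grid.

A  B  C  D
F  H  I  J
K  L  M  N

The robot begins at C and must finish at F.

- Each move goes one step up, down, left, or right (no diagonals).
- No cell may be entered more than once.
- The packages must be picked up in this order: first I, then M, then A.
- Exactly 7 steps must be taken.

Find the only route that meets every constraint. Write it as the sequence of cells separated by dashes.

C - I - M - L - H - B - A - F

The waypoints must appear in the order I, M, A, with no cell reused.
Route from C: 2× down (reaching M), left to L, 2× up (reaching B), left to A, down to F — 7 moves in all.
Check: order respected (I at step 1, M at step 2, A at step 6); 7 moves as required.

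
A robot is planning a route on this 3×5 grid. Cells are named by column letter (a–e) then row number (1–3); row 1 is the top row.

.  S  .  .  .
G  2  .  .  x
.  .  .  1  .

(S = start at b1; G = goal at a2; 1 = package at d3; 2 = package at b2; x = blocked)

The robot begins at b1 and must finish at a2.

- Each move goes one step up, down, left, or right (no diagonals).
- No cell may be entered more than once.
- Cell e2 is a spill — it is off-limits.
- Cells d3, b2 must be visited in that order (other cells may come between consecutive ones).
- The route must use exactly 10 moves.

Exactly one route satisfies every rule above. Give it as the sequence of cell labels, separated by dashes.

b1 - c1 - d1 - d2 - d3 - c3 - c2 - b2 - b3 - a3 - a2

The waypoints must appear in the order d3, b2, with no cell reused.
Route from b1: right 2 to d1, down 2 to d3, left 1 to c3, up 1 to c2, left 1 to b2, down 1 to b3, left 1 to a3, up 1 to a2 — 10 moves in all.
Check: order respected (1 at step 4, 2 at step 7); 10 moves as required.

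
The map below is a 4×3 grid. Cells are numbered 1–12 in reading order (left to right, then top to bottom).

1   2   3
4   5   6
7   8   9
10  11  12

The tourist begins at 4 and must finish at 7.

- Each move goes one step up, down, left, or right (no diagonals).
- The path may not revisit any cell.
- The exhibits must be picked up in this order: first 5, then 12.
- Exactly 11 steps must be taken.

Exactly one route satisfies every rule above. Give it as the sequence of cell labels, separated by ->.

The waypoints must appear in the order 5, 12, with no cell reused.
Route from 4: up to 1, 2× right (reaching 3), down to 6, left to 5, down to 8, right to 9, down to 12, 2× left (reaching 10), up to 7 — 11 moves in all.
Check: order respected (5 at step 5, 12 at step 8); 11 moves as required.

4 -> 1 -> 2 -> 3 -> 6 -> 5 -> 8 -> 9 -> 12 -> 11 -> 10 -> 7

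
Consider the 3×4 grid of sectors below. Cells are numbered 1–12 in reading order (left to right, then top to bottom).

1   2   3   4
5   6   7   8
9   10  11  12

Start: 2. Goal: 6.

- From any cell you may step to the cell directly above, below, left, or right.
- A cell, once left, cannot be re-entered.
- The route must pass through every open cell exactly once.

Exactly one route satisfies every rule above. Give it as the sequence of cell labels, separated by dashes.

2 - 1 - 5 - 9 - 10 - 11 - 12 - 8 - 4 - 3 - 7 - 6

Need to visit all 12 open cells exactly once, starting at 2 and ending at 6.
Cell 4 has only two open neighbours (8 and 3), so the path must pass straight through it: one of those is the cell it's entered from and the other is where it exits.
Route from 2: left to 1, 2× down (reaching 9), 3× right (reaching 12), 2× up (reaching 4), left to 3, down to 7, left to 6 — 11 moves in all.
Check: all 12 open cells covered.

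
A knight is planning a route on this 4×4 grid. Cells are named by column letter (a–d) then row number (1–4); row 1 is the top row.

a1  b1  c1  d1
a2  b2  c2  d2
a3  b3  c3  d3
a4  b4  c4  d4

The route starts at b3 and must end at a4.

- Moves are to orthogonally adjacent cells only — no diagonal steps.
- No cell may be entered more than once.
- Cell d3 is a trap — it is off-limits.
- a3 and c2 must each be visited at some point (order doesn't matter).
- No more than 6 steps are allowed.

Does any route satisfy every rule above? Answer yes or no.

One route that works: b3 → c3 → c2 → b2 → a2 → a3 → a4.

yes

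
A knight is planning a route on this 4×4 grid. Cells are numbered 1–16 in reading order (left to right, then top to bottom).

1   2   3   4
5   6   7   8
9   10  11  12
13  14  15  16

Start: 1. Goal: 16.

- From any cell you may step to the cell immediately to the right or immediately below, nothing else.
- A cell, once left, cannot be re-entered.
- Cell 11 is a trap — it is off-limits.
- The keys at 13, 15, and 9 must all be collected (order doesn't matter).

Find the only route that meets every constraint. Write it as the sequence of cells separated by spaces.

1 5 9 13 14 15 16

Moves only go right or down, so the column and row indices never decrease.
Route from 1: 3× down (reaching 13), 3× right (reaching 16) — 6 moves in all.
Check: all required cells visited.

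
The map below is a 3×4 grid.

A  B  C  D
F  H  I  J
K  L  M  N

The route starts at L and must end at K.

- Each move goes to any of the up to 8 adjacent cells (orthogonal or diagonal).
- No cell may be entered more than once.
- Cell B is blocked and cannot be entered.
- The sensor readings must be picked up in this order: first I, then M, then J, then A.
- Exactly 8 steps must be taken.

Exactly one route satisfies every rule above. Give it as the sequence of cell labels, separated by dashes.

The waypoints must appear in the order I, M, J, A, with no cell reused.
Route from L: up-right to I, down to M, up-right to J, up-left to C, down-left to H, up-left to A, 2× down (reaching K) — 8 moves in all.
Check: order respected (I at step 1, M at step 2, J at step 3, A at step 6); 8 moves as required.

L - I - M - J - C - H - A - F - K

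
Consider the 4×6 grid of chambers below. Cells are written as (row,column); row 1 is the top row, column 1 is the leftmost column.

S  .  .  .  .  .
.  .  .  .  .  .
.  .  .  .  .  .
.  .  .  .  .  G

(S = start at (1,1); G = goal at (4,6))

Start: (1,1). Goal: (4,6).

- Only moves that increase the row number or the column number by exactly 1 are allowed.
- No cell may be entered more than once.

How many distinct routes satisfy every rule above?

56

A right/down-only route from (1,1) to (4,6) makes exactly 3 down-moves and 5 right-moves in some order.
With no other constraints that would be C(8,3) = 56 routes.
That gives 56 routes.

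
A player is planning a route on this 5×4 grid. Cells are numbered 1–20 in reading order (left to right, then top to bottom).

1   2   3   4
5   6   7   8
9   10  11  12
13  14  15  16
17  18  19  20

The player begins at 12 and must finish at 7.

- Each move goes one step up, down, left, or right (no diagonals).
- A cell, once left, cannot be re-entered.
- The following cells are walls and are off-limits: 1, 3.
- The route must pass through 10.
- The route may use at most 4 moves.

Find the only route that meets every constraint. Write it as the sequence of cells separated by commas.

The budget equals the shortest possible length, so every move has to be on a shortest route through the required cells.
Route from 12: left 2 to 10, up 1 to 6, right 1 to 7 — 4 moves in all.
Check: all required cells visited; 4 ≤ 4 moves.

12, 11, 10, 6, 7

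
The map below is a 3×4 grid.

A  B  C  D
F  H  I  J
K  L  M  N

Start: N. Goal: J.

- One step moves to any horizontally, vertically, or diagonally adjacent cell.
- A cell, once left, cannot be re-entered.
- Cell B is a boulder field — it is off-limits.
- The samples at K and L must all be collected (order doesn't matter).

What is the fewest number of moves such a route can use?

Any route passes through K and L in some order between N and J. Summing Chebyshev distances along each leg and taking the cheapest ordering (N → K → L → J) gives a lower bound of 3 + 1 + 2 = 6 moves.
A route of 6 moves achieves this: N → I → H → K → L → M → J.
Since 6 matches the lower bound, it is optimal.

6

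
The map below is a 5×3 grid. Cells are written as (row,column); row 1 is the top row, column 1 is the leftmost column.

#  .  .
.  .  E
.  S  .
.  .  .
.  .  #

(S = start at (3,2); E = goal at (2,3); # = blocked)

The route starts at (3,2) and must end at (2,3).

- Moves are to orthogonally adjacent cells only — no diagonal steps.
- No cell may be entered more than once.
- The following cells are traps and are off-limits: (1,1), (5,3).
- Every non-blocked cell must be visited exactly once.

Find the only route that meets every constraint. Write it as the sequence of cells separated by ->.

Need to visit all 13 open cells exactly once, starting at (3,2) and ending at (2,3).
Cell (2,1) has only two open neighbours ((3,1) and (2,2)), so the path must pass straight through it: one of those is the cell it's entered from and the other is where it exits.
Route from (3,2): right 1 to (3,3), down 1 to (4,3), left 1 to (4,2), down 1 to (5,2), left 1 to (5,1), up 3 to (2,1), right 1 to (2,2), up 1 to (1,2), right 1 to (1,3), down 1 to (2,3) — 12 moves in all.
Check: all 13 open cells covered.

(3,2) -> (3,3) -> (4,3) -> (4,2) -> (5,2) -> (5,1) -> (4,1) -> (3,1) -> (2,1) -> (2,2) -> (1,2) -> (1,3) -> (2,3)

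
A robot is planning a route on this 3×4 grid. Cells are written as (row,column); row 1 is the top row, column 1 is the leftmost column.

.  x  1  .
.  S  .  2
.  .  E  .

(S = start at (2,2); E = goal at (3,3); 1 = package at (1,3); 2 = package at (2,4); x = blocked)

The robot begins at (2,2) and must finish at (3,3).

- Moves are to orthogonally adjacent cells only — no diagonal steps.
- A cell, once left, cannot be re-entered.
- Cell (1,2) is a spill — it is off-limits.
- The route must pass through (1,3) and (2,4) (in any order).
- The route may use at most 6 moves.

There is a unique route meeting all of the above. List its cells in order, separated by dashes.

Any route must reach (1,3) and (2,4) and still end at (3,3) within 6 moves, so the order of the required stops is forced.
Route from (2,2): right 1 to (2,3), up 1 to (1,3), right 1 to (1,4), down 2 to (3,4), left 1 to (3,3) — 6 moves in all.
Check: all required cells visited; 6 ≤ 6 moves.

(2,2) - (2,3) - (1,3) - (1,4) - (2,4) - (3,4) - (3,3)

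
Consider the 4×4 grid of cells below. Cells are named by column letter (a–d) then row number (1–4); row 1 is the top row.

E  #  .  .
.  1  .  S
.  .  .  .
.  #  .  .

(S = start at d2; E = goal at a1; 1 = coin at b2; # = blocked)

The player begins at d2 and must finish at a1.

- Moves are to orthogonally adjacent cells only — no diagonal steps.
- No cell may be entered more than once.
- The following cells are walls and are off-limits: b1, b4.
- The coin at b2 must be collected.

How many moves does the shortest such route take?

4

Any route passes through b2 somewhere between d2 and a1. Summing Manhattan distances along the two legs (d2 → b2 → a1) gives a lower bound of 2 + 2 = 4 moves.
A route of 4 moves achieves this: d2 → c2 → b2 → a2 → a1.
Since 4 matches the lower bound, it is optimal.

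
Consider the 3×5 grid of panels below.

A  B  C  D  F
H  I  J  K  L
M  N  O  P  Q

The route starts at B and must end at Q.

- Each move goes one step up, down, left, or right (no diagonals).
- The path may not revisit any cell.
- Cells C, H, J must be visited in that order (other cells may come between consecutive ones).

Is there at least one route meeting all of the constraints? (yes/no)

no

Ignoring the required order, 28 revisit-free routes from B to Q pass through all of C, H, and J; the waypoint orders that occur are H → J → C (23); C → J → H (5) — never C → H → J.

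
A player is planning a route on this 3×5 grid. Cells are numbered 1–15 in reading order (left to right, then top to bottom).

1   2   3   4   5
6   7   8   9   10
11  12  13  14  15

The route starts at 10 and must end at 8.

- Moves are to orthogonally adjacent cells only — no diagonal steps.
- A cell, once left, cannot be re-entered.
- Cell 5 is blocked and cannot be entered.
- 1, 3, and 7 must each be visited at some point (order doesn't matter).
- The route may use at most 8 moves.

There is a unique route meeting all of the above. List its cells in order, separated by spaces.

10 9 4 3 2 1 6 7 8

The 8-move cap with required stops at 1, 3, 7 leaves no slack for detours.
Route from 10: left 1 to 9, up 1 to 4, left 3 to 1, down 1 to 6, right 2 to 8 — 8 moves in all.
Check: all required cells visited; 8 ≤ 8 moves.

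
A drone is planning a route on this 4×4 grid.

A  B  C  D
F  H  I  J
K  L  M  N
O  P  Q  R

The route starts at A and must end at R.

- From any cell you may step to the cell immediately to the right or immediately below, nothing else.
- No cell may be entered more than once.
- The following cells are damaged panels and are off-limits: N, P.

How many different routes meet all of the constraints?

6

A right/down-only route from A to R makes exactly 3 down-moves and 3 right-moves in some order.
With no other constraints that would be C(6,3) = 20 routes.
Subtract routes through each blocked cell (inclusion–exclusion for overlaps): − through N: 10 − through P: 4 → 6.
That gives 6 routes.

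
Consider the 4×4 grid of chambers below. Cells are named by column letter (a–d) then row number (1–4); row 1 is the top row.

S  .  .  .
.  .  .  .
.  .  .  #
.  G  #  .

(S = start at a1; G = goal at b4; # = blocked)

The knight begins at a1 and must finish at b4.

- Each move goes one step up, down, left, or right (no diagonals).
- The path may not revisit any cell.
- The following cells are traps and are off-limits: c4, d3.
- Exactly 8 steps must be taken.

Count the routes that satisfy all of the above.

9

Need simple routes of exactly 8 moves from a1 to b4 (Manhattan distance 4, so 2 moves are spent on a detour and 2 undoing it).
Branch systematically from the start, pruning whenever the remaining move budget drops below the Manhattan distance to b4 or differs from it in parity. Grouping the completions by first move — via a2: 2; via b1: 7 — and summing: 2 + 7 = 9.
That gives 9 routes.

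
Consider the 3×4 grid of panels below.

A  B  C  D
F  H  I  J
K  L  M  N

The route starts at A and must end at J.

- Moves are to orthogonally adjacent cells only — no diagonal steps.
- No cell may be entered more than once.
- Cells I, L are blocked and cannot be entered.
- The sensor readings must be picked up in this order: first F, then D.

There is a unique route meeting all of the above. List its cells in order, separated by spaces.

A F H B C D J

The waypoints must appear in the order F, D, with no cell reused.
Route from A: down 1 to F, right 1 to H, up 1 to B, right 2 to D, down 1 to J — 6 moves in all.
Check: order respected (F at step 1, D at step 5).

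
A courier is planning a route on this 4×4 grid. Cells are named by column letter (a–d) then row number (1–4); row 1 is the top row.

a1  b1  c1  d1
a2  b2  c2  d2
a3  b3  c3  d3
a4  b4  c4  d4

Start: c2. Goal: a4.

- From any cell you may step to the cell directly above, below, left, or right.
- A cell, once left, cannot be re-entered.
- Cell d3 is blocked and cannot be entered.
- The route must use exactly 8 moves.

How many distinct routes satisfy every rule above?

13

Need simple routes of exactly 8 moves from c2 to a4 (Manhattan distance 4, so 2 moves are spent on a detour and 2 undoing it).
Branch systematically from the start, pruning whenever the remaining move budget drops below the Manhattan distance to a4 or differs from it in parity. Grouping the completions by first move — via c1: 5; via c3: 2; via b2: 2; via d2: 4 — and summing: 5 + 2 + 2 + 4 = 13.
That gives 13 routes.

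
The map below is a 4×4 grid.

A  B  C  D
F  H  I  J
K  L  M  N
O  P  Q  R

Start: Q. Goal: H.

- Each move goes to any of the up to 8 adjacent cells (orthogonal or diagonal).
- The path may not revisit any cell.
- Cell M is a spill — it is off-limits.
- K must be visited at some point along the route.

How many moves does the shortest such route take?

Any route passes through K somewhere between Q and H. Summing Chebyshev distances along the two legs (Q → K → H) gives a lower bound of 2 + 1 = 3 moves.
A route of 3 moves achieves this: Q → L → K → H.
Since 3 matches the lower bound, it is optimal.

3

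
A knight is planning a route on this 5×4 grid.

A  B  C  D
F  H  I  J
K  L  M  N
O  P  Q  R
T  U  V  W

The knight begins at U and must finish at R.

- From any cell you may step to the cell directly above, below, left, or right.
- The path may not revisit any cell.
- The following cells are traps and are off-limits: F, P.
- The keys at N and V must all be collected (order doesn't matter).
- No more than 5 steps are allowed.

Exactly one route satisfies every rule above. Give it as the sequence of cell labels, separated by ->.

The 5-move cap with required stops at N, V leaves no slack for detours.
Route from U: right to V, 2× up (reaching M), right to N, down to R — 5 moves in all.
Check: all required cells visited; 5 ≤ 5 moves.

U -> V -> Q -> M -> N -> R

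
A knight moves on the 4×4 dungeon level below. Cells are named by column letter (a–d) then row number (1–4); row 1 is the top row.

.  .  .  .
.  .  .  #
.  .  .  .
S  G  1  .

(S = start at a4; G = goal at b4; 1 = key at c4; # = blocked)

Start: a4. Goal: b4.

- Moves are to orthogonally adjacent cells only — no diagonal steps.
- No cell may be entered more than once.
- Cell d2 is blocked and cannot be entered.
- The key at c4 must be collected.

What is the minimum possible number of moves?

Any route passes through c4 somewhere between a4 and b4. Summing Manhattan distances along the two legs (a4 → c4 → b4) gives a lower bound of 2 + 1 = 3 moves.
The shortest route satisfying every rule uses 5 moves: a4 → a3 → b3 → c3 → c4 → b4.
The bound of 3 isn't tight here; checking systematically, no route of length 3 through 4 satisfies every constraint, so 5 is the minimum.

5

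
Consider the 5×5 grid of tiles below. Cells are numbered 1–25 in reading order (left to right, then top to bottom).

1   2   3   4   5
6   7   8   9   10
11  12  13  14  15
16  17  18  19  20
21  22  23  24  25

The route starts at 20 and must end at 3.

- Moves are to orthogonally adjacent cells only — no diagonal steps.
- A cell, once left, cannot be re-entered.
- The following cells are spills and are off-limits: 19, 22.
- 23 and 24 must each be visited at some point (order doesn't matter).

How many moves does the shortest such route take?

7

Any route passes through 23 and 24 in some order between 20 and 3. Summing Manhattan distances along each leg and taking the cheapest ordering (20 → 24 → 23 → 3) gives a lower bound of 2 + 1 + 4 = 7 moves.
A route of 7 moves achieves this: 20 → 25 → 24 → 23 → 18 → 13 → 8 → 3.
Since 7 matches the lower bound, it is optimal.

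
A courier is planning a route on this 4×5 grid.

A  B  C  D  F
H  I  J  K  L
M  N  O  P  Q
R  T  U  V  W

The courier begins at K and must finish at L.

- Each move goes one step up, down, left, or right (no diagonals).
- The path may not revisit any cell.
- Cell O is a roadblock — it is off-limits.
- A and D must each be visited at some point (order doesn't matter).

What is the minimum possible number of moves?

Any route passes through A and D in some order between K and L. Summing Manhattan distances along each leg and taking the cheapest ordering (K → D → A → L) gives a lower bound of 1 + 3 + 5 = 9 moves.
A route of 9 moves achieves this: K → J → I → H → A → B → C → D → F → L.
Since 9 matches the lower bound, it is optimal.

9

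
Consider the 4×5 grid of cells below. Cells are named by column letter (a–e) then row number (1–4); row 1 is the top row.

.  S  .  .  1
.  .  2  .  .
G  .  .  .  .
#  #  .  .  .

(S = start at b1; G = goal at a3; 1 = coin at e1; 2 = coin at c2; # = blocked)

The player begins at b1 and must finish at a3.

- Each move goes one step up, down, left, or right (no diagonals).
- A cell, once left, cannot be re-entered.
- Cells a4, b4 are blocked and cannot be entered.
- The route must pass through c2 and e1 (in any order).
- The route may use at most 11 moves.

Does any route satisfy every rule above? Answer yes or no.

yes

One route that works: b1 → c1 → d1 → e1 → e2 → d2 → c2 → c3 → b3 → a3.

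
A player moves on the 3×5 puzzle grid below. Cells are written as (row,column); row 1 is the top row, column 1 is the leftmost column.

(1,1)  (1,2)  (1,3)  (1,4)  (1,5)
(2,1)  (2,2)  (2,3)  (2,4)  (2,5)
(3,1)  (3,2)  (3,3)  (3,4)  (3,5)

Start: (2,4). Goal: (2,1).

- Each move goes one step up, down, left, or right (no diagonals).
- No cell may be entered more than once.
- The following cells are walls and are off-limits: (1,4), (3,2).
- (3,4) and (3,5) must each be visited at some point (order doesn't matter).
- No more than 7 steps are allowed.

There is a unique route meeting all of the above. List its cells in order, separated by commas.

The budget equals the shortest possible length, so every move has to be on a shortest route through the required cells.
Route from (2,4): right to (2,5), down to (3,5), 2× left (reaching (3,3)), up to (2,3), 2× left (reaching (2,1)) — 7 moves in all.
Check: all required cells visited; 7 ≤ 7 moves.

(2,4), (2,5), (3,5), (3,4), (3,3), (2,3), (2,2), (2,1)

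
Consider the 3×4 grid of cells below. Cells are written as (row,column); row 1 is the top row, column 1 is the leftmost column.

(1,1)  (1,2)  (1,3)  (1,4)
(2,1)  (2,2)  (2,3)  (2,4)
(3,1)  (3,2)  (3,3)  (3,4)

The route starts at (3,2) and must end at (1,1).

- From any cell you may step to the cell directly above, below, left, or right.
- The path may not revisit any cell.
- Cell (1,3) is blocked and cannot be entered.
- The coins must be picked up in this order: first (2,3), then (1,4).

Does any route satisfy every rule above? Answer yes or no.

(1,4) must be visited but has only one open neighbour ((2,4)), and it is neither the start nor the goal — the route would have to enter and leave through (2,4), re-entering it.

no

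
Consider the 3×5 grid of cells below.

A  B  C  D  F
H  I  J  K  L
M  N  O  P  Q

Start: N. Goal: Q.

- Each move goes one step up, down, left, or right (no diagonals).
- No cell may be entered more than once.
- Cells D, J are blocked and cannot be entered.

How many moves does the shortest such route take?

3

The Manhattan distance from N to Q is |3−3| + |2−5| = 3, so at least 3 moves are needed.
A route of 3 moves achieves this: N → O → P → Q.
Since 3 matches the lower bound, it is optimal.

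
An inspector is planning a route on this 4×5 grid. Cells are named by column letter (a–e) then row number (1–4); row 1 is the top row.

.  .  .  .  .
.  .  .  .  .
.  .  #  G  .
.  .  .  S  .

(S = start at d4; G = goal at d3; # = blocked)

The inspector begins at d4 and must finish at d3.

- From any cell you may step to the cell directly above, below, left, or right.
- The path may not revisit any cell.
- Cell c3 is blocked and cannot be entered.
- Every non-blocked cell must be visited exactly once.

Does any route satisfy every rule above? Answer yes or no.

no

Colour the cells like a checkerboard: each orthogonal step flips colour, so a Hamiltonian route alternates colours. Here there are 9 cells of one colour and 10 of the other, with start on the opposite colour to the goal — the counts and endpoints can't be arranged into an alternating sequence of length 19, so no Hamiltonian route exists.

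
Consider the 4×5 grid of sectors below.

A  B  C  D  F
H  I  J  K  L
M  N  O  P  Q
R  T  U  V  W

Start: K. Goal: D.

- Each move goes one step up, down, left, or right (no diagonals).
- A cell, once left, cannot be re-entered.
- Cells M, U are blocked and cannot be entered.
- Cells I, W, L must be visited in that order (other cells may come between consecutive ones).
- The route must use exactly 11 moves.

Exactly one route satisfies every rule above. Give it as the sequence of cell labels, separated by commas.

K, J, I, N, O, P, V, W, Q, L, F, D

The waypoints must appear in the order I, W, L, with no cell reused.
Route from K: left 2 to I, down 1 to N, right 2 to P, down 1 to V, right 1 to W, up 3 to F, left 1 to D — 11 moves in all.
Check: order respected (I at step 2, W at step 7, L at step 9); 11 moves as required.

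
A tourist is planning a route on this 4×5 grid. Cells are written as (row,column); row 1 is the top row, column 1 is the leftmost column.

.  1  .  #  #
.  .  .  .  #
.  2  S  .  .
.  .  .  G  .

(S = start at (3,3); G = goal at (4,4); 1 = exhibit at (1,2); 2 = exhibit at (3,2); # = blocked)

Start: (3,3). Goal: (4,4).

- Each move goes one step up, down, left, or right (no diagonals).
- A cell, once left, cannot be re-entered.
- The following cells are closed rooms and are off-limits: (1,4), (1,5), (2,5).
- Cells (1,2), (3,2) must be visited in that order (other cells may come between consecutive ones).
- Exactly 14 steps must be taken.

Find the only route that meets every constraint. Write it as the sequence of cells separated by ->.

(3,3) -> (3,4) -> (2,4) -> (2,3) -> (1,3) -> (1,2) -> (1,1) -> (2,1) -> (2,2) -> (3,2) -> (3,1) -> (4,1) -> (4,2) -> (4,3) -> (4,4)

The waypoints must appear in the order (1,2), (3,2), with no cell reused.
Route from (3,3): right to (3,4), up to (2,4), left to (2,3), up to (1,3), 2× left (reaching (1,1)), down to (2,1), right to (2,2), down to (3,2), left to (3,1), down to (4,1), 3× right (reaching (4,4)) — 14 moves in all.
Check: order respected (1 at step 5, 2 at step 9); 14 moves as required.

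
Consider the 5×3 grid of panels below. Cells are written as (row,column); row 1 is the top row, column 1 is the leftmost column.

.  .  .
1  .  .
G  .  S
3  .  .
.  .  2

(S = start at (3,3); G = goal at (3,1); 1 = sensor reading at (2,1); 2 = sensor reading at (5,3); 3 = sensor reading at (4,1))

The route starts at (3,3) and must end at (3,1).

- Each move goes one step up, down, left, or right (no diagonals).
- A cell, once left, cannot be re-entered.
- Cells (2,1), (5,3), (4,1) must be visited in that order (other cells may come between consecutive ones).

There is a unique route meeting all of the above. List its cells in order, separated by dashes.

(3,3) - (2,3) - (1,3) - (1,2) - (1,1) - (2,1) - (2,2) - (3,2) - (4,2) - (4,3) - (5,3) - (5,2) - (5,1) - (4,1) - (3,1)

The waypoints must appear in the order (2,1), (5,3), (4,1), with no cell reused.
Route from (3,3): 2× up (reaching (1,3)), 2× left (reaching (1,1)), down to (2,1), right to (2,2), 2× down (reaching (4,2)), right to (4,3), down to (5,3), 2× left (reaching (5,1)), 2× up (reaching (3,1)) — 14 moves in all.
Check: order respected (1 at step 5, 2 at step 10, 3 at step 13).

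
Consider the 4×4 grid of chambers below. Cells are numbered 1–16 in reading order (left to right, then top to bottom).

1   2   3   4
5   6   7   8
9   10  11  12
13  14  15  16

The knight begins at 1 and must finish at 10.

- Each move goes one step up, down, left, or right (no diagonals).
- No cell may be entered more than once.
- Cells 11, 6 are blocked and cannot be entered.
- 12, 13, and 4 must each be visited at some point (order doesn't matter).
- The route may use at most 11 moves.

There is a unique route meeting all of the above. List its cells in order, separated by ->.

The 11-move cap with required stops at 12, 13, 4 leaves no slack for detours.
Route from 1: right 3 to 4, down 3 to 16, left 3 to 13, up 1 to 9, right 1 to 10 — 11 moves in all.
Check: all required cells visited; 11 ≤ 11 moves.

1 -> 2 -> 3 -> 4 -> 8 -> 12 -> 16 -> 15 -> 14 -> 13 -> 9 -> 10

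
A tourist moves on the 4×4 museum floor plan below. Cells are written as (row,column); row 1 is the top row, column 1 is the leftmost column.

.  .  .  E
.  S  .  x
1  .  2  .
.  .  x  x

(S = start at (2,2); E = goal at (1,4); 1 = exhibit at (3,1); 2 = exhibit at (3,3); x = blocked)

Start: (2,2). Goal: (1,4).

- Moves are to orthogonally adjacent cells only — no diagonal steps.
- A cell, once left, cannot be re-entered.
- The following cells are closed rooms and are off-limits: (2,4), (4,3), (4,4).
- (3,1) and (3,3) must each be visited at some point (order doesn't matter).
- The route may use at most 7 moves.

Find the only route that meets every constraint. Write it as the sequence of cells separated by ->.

(2,2) -> (2,1) -> (3,1) -> (3,2) -> (3,3) -> (2,3) -> (1,3) -> (1,4)

The budget equals the shortest possible length, so every move has to be on a shortest route through the required cells.
Route from (2,2): left to (2,1), down to (3,1), 2× right (reaching (3,3)), 2× up (reaching (1,3)), right to (1,4) — 7 moves in all.
Check: all required cells visited; 7 ≤ 7 moves.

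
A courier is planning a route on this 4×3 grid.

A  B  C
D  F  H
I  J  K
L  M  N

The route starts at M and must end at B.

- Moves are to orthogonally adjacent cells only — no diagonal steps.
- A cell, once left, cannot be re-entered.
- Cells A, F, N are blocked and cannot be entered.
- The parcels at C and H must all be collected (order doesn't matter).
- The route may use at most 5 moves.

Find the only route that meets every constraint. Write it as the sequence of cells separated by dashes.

The budget equals the shortest possible length, so every move has to be on a shortest route through the required cells.
Route from M: up 1 to J, right 1 to K, up 2 to C, left 1 to B — 5 moves in all.
Check: all required cells visited; 5 ≤ 5 moves.

M - J - K - H - C - B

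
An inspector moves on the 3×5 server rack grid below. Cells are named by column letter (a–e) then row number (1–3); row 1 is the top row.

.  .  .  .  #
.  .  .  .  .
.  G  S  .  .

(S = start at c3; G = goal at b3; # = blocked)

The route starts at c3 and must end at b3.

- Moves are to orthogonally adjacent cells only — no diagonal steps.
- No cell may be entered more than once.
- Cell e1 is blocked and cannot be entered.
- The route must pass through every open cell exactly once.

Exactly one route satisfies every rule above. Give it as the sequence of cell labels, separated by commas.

Need to visit all 14 open cells exactly once, starting at c3 and ending at b3.
Route from c3: right 2 to e3, up 1 to e2, left 1 to d2, up 1 to d1, left 1 to c1, down 1 to c2, left 1 to b2, up 1 to b1, left 1 to a1, down 2 to a3, right 1 to b3 — 13 moves in all.
Check: all 14 open cells covered.

c3, d3, e3, e2, d2, d1, c1, c2, b2, b1, a1, a2, a3, b3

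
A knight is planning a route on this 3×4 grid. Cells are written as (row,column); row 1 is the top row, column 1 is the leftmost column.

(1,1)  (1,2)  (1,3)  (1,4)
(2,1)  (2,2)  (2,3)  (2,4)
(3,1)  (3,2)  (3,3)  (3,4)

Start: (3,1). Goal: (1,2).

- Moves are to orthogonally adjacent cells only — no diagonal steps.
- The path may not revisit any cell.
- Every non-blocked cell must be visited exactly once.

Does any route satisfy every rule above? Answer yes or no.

yes

One route that works: (3,1) → (3,2) → (3,3) → (3,4) → (2,4) → (1,4) → (1,3) → (2,3) → (2,2) → (2,1) → (1,1) → (1,2).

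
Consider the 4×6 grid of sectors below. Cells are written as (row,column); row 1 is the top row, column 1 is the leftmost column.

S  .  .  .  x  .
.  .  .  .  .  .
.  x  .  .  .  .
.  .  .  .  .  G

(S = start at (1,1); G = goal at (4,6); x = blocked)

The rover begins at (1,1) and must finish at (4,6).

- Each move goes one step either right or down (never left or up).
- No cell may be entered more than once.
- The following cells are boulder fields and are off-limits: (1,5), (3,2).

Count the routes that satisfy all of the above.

37

A right/down-only route from (1,1) to (4,6) makes exactly 3 down-moves and 5 right-moves in some order.
With no other constraints that would be C(8,3) = 56 routes.
Subtract routes through each blocked cell (inclusion–exclusion for overlaps): − through (1,5): 4 − through (3,2): 15 → 37.
That gives 37 routes.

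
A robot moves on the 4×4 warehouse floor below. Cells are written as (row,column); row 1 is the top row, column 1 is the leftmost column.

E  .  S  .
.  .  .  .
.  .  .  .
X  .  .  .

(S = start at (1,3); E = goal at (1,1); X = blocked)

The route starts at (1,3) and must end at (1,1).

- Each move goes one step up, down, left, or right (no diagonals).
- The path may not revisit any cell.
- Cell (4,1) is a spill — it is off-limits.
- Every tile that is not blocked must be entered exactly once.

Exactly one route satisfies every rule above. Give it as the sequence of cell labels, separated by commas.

(1,3), (1,4), (2,4), (2,3), (3,3), (3,4), (4,4), (4,3), (4,2), (3,2), (3,1), (2,1), (2,2), (1,2), (1,1)

Need to visit all 15 open cells exactly once, starting at (1,3) and ending at (1,1).
Cell (4,4) has only two open neighbours ((3,4) and (4,3)), so the path must pass straight through it: one of those is the cell it's entered from and the other is where it exits.
Route from (1,3): right to (1,4), down to (2,4), left to (2,3), down to (3,3), right to (3,4), down to (4,4), 2× left (reaching (4,2)), up to (3,2), left to (3,1), up to (2,1), right to (2,2), up to (1,2), left to (1,1) — 14 moves in all.
Check: all 15 open cells covered.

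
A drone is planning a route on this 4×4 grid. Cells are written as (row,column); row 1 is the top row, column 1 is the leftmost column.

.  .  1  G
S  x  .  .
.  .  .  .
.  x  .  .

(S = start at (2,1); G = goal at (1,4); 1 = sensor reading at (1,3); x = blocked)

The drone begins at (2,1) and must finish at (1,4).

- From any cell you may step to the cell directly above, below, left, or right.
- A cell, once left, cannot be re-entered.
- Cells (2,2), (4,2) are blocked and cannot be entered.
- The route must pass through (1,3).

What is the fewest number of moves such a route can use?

4

Any route passes through (1,3) somewhere between (2,1) and (1,4). Summing Manhattan distances along the two legs ((2,1) → (1,3) → (1,4)) gives a lower bound of 3 + 1 = 4 moves.
A route of 4 moves achieves this: (2,1) → (1,1) → (1,2) → (1,3) → (1,4).
Since 4 matches the lower bound, it is optimal.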